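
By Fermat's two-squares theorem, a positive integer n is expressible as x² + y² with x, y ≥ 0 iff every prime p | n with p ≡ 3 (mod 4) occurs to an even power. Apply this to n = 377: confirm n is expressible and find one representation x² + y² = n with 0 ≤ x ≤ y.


Step 1: Factor n = 377 = 13 · 29.
Step 2: Check the mod-4 condition on each prime factor: 13 ≡ 1 (mod 4), exponent 1; 29 ≡ 1 (mod 4), exponent 1.
All primes ≡ 3 (mod 4) appear to even exponent (or don't appear), so by the two-squares theorem n IS expressible as a sum of two squares.
Step 3: Build a representation. Here n = 13 · 29 is a product of primes ≡ 1 (mod 4). Each prime p ≡ 1 (mod 4) is itself a sum of two squares; find a² by testing p − a² for a perfect square:
  13: 13 − 1² = 12, 13 − 2² = 9 = 3² ⇒ 13 = 2² + 3².
  29: 29 − 1² = 28, 29 − 2² = 25 = 5² ⇒ 29 = 2² + 5².
  Combine using the Brahmagupta–Fibonacci identity (a² + b²)(c² + d²) = (ac − bd)² + (ad + bc)² = (ac + bd)² + (ad − bc)²:
  13 · 29 = 377: from (2² + 3²)(2² + 5²), take (2·2 − 3·5, 2·5 + 3·2) = (4 − 15, 10 + 6) = (-11, 16); dropping signs (only squares matter) gives (11, 16); check 11² + 16² = 121 + 256 = 377 ✓.
Step 4: Order so x ≤ y and verify: 11² + 16² = 121 + 256 = 377 = n. ✓

n = 377 = 11² + 16² (one valid representation with x ≤ y).


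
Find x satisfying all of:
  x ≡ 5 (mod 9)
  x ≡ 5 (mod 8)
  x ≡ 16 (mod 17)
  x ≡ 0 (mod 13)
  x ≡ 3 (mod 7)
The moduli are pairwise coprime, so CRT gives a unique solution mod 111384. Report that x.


Product of moduli M = 9 · 8 · 17 · 13 · 7 = 111384.
Merge one congruence at a time:
  Start: x ≡ 5 (mod 9).
  Combine with x ≡ 5 (mod 8); new modulus lcm = 72.
    Write x = 5 + 9·t and substitute into x ≡ 5 (mod 8): 9·t ≡ 5 − 5 = 0 (mod 8).
    Reduce coefficients mod 8: 1·t ≡ 0 (mod 8).
    So t ≡ 0 (mod 8).
    Then x = 5 + 9·0 = 5, valid modulo lcm(9, 8) = 72: x ≡ 5 (mod 72).
  Combine with x ≡ 16 (mod 17); new modulus lcm = 1224.
    Write x = 5 + 72·t and substitute into x ≡ 16 (mod 17): 72·t ≡ 16 − 5 = 11 (mod 17).
    Reduce coefficients mod 17: 4·t ≡ 11 (mod 17).
    The inverse of 4 mod 17 is 13 (since 4·13 = 52 = 3·17 + 1), so t ≡ 13·11 = 143 ≡ 7 (mod 17).
    Then x = 5 + 72·7 = 509, valid modulo lcm(72, 17) = 1224: x ≡ 509 (mod 1224).
  Combine with x ≡ 0 (mod 13); new modulus lcm = 15912.
    Write x = 509 + 1224·t and substitute into x ≡ 0 (mod 13): 1224·t ≡ 0 − 509 = -509 (mod 13).
    Reduce coefficients mod 13: 2·t ≡ 11 (mod 13).
    The inverse of 2 mod 13 is 7 (since 2·7 = 14 = 1·13 + 1), so t ≡ 7·11 = 77 ≡ 12 (mod 13).
    Then x = 509 + 1224·12 = 15197, valid modulo lcm(1224, 13) = 15912: x ≡ 15197 (mod 15912).
  Combine with x ≡ 3 (mod 7); new modulus lcm = 111384.
    Write x = 15197 + 15912·t and substitute into x ≡ 3 (mod 7): 15912·t ≡ 3 − 15197 = -15194 (mod 7).
    Reduce coefficients mod 7: 1·t ≡ 3 (mod 7).
    So t ≡ 3 (mod 7).
    Then x = 15197 + 15912·3 = 62933, valid modulo lcm(15912, 7) = 111384: x ≡ 62933 (mod 111384).
Verify against each original: 62933 mod 9 = 5, 62933 mod 8 = 5, 62933 mod 17 = 16, 62933 mod 13 = 0, 62933 mod 7 = 3.

x ≡ 62933 (mod 111384).


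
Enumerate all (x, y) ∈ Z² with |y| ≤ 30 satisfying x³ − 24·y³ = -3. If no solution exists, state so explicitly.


The equation is x³ - 24y³ = -3. For fixed y, x³ = 24·y³ − 3, so a solution requires the RHS to be a perfect cube.
Strategy: iterate y from -30 to 30, compute RHS = 24·y³ − 3, and check whether it is a (positive or negative) perfect cube.
Check small values of y:
  y = 0: RHS = -3 is not a perfect cube.
  y = 1: RHS = 21 is not a perfect cube.
  y = -1: RHS = -27 = (-3)³ ⇒ x = -3 works.
  y = 2: RHS = 189 is not a perfect cube.
  y = -2: RHS = -195 is not a perfect cube.
  y = 3: RHS = 645 is not a perfect cube.
  y = -3: RHS = -651 is not a perfect cube.
Continuing the search up to |y| = 30 finds no further solutions beyond those listed.
Collected solutions: (-3, -1).

Solutions (with |y| ≤ 30): (-3, -1).


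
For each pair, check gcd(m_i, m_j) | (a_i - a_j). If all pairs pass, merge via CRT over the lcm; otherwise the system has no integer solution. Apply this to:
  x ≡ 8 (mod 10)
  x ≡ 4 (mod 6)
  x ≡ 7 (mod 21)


Moduli 10, 6, 21 are not pairwise coprime, so CRT works modulo lcm(m_i) when all pairwise compatibility conditions hold.
Pairwise compatibility: gcd(m_i, m_j) must divide a_i - a_j for every pair.
Merge one congruence at a time:
  Start: x ≡ 8 (mod 10).
  Combine with x ≡ 4 (mod 6): gcd(10, 6) = 2; 4 - 8 = -4, which IS divisible by 2, so compatible.
    Write x = 8 + 10·t and substitute into x ≡ 4 (mod 6): 10·t ≡ 4 − 8 = -4 (mod 6).
    Divide the congruence (and modulus) by g = 2: 5·t ≡ -2 (mod 3).
    Reduce coefficients mod 3: 2·t ≡ 1 (mod 3).
    The inverse of 2 mod 3 is 2 (since 2·2 = 4 = 1·3 + 1), so t ≡ 2·1 = 2 ≡ 2 (mod 3).
    Then x = 8 + 10·2 = 28, valid modulo lcm(10, 6) = 30: x ≡ 28 (mod 30).
  Combine with x ≡ 7 (mod 21): gcd(30, 21) = 3; 7 - 28 = -21, which IS divisible by 3, so compatible.
    Write x = 28 + 30·t and substitute into x ≡ 7 (mod 21): 30·t ≡ 7 − 28 = -21 (mod 21).
    Divide the congruence (and modulus) by g = 3: 10·t ≡ -7 (mod 7).
    Reduce coefficients mod 7: 3·t ≡ 0 (mod 7).
    The inverse of 3 mod 7 is 5 (since 3·5 = 15 = 2·7 + 1), so t ≡ 5·0 = 0 ≡ 0 (mod 7).
    Then x = 28 + 30·0 = 28, valid modulo lcm(30, 21) = 210: x ≡ 28 (mod 210).
Verify: 28 mod 10 = 8, 28 mod 6 = 4, 28 mod 21 = 7.

x ≡ 28 (mod 210).


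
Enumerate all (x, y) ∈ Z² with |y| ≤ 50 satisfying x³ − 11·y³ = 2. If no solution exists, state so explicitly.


The equation is x³ - 11y³ = 2. For fixed y, x³ = 11·y³ + 2, so a solution requires the RHS to be a perfect cube.
Strategy: iterate y from -50 to 50, compute RHS = 11·y³ + 2, and check whether it is a (positive or negative) perfect cube.
Check small values of y:
  y = 0: RHS = 2 is not a perfect cube.
  y = 1: RHS = 13 is not a perfect cube.
  y = -1: RHS = -9 is not a perfect cube.
  y = 2: RHS = 90 is not a perfect cube.
  y = -2: RHS = -86 is not a perfect cube.
  y = 3: RHS = 299 is not a perfect cube.
  y = -3: RHS = -295 is not a perfect cube.
Continuing the search up to |y| = 50 finds no solutions either.
No (x, y) in the scanned range satisfies the equation.

No integer solutions with |y| ≤ 50.


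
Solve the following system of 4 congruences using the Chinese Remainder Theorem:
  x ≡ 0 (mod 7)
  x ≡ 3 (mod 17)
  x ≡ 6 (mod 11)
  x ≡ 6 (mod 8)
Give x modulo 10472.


Product of moduli M = 7 · 17 · 11 · 8 = 10472.
Merge one congruence at a time:
  Start: x ≡ 0 (mod 7).
  Combine with x ≡ 3 (mod 17); new modulus lcm = 119.
    Write x = 0 + 7·t and substitute into x ≡ 3 (mod 17): 7·t ≡ 3 − 0 = 3 (mod 17).
    The inverse of 7 mod 17 is 5 (since 7·5 = 35 = 2·17 + 1), so t ≡ 5·3 = 15 ≡ 15 (mod 17).
    Then x = 0 + 7·15 = 105, valid modulo lcm(7, 17) = 119: x ≡ 105 (mod 119).
  Combine with x ≡ 6 (mod 11); new modulus lcm = 1309.
    Write x = 105 + 119·t and substitute into x ≡ 6 (mod 11): 119·t ≡ 6 − 105 = -99 (mod 11).
    Reduce coefficients mod 11: 9·t ≡ 0 (mod 11).
    The inverse of 9 mod 11 is 5 (since 9·5 = 45 = 4·11 + 1), so t ≡ 5·0 = 0 ≡ 0 (mod 11).
    Then x = 105 + 119·0 = 105, valid modulo lcm(119, 11) = 1309: x ≡ 105 (mod 1309).
  Combine with x ≡ 6 (mod 8); new modulus lcm = 10472.
    Write x = 105 + 1309·t and substitute into x ≡ 6 (mod 8): 1309·t ≡ 6 − 105 = -99 (mod 8).
    Reduce coefficients mod 8: 5·t ≡ 5 (mod 8).
    The inverse of 5 mod 8 is 5 (since 5·5 = 25 = 3·8 + 1), so t ≡ 5·5 = 25 ≡ 1 (mod 8).
    Then x = 105 + 1309·1 = 1414, valid modulo lcm(1309, 8) = 10472: x ≡ 1414 (mod 10472).
Verify against each original: 1414 mod 7 = 0, 1414 mod 17 = 3, 1414 mod 11 = 6, 1414 mod 8 = 6.

x ≡ 1414 (mod 10472).


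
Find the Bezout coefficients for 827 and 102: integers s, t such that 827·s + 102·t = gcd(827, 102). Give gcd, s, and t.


Euclidean algorithm on (827, 102) — divide until remainder is 0:
  827 = 8 · 102 + 11
  102 = 9 · 11 + 3
  11 = 3 · 3 + 2
  3 = 1 · 2 + 1
  2 = 2 · 1 + 0
gcd(827, 102) = 1.
Track Bezout coefficients alongside the remainders: start with r₀ = 827 = a·1 + b·0 (s = 1, t = 0) and r₁ = 102 = a·0 + b·1 (s = 0, t = 1); each new remainder r_{k+1} = r_{k-1} − q_k·r_k inherits s_{k+1} = s_{k-1} − q_k·s_k, t_{k+1} = t_{k-1} − q_k·t_k, so r_k = a·s_k + b·t_k at every step:
  q = 8: r = 11, s = 1 − 8·0 = 1, t = 0 − 8·1 = -8  (check: 827·1 + 102·(-8) = 11)
  q = 9: r = 3, s = 0 − 9·1 = -9, t = 1 − 9·(-8) = 73  (check: 827·(-9) + 102·73 = 3)
  q = 3: r = 2, s = 1 − 3·(-9) = 28, t = -8 − 3·73 = -227  (check: 827·28 + 102·(-227) = 2)
  q = 1: r = 1, s = -9 − 1·28 = -37, t = 73 − 1·(-227) = 300  (check: 827·(-37) + 102·300 = 1)
The row with r = 1 (the gcd) gives the Bezout coefficients s = -37, t = 300.
Result: 827 · (-37) + 102 · (300) = 1.

gcd(827, 102) = 1; s = -37, t = 300 (check: 827·(-37) + 102·300 = 1).


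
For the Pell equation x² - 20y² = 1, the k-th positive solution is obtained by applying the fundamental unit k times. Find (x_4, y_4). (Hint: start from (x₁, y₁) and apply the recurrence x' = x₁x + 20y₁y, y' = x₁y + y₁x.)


Step 1: Find the fundamental solution (x₁, y₁) of x² - 20y² = 1.
  Expand √20 as a continued fraction. a₀ = ⌊√20⌋ = 4; iterate m_{k+1} = d_k·a_k − m_k, d_{k+1} = (20 − m_{k+1}²)/d_k, a_{k+1} = ⌊(a₀ + m_{k+1})/d_{k+1}⌋ (starting m₀ = 0, d₀ = 1), with convergents p_k = a_k·p_{k-1} + p_{k-2}, q_k = a_k·q_{k-1} + q_{k-2} (p₋₁ = 1, q₋₁ = 0):
  k = 0: a₀ = 4; p₀/q₀ = 4/1; p₀² − 20·q₀² = 16 − 20 = -4.
  k = 1: m = 4, d = 4, a = ⌊(4 + 4)/4⌋ = 2; p/q = (2·4 + 1)/(2·1 + 0) = 9/2; p² − 20·q² = 81 − 80 = 1.
  The first convergent with p² − 20·q² = 1 gives the fundamental solution (x₁, y₁) = (9, 2).
Step 2: Apply the recurrence (x_{n+1}, y_{n+1}) = (x₁x_n + 20y₁y_n, x₁y_n + y₁x_n) repeatedly.
  From (x_1, y_1) = (9, 2): x_2 = 9·9 + 20·2·2 = 161; y_2 = 9·2 + 2·9 = 36.
  From (x_2, y_2) = (161, 36): x_3 = 9·161 + 20·2·36 = 2889; y_3 = 9·36 + 2·161 = 646.
  From (x_3, y_3) = (2889, 646): x_4 = 9·2889 + 20·2·646 = 51841; y_4 = 9·646 + 2·2889 = 11592.
Step 3: Verify x_4² - 20·y_4² = 2687489281 - 2687489280 = 1 (should be 1). ✓

(x_1, y_1) = (9, 2); (x_4, y_4) = (51841, 11592).


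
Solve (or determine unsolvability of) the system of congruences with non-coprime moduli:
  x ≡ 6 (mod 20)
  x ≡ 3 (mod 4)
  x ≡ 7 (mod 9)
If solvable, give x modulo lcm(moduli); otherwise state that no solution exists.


Moduli 20, 4, 9 are not pairwise coprime, so CRT works modulo lcm(m_i) when all pairwise compatibility conditions hold.
Pairwise compatibility: gcd(m_i, m_j) must divide a_i - a_j for every pair.
Merge one congruence at a time:
  Start: x ≡ 6 (mod 20).
  Combine with x ≡ 3 (mod 4): gcd(20, 4) = 4, and 3 - 6 = -3 is NOT divisible by 4.
    ⇒ system is inconsistent (no integer solution).

No solution (the system is inconsistent).


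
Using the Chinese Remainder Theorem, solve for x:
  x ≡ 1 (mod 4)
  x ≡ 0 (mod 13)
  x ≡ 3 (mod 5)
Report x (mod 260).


Moduli 4, 13, 5 are pairwise coprime; by CRT there is a unique solution modulo M = 4 · 13 · 5 = 260.
Solve pairwise, accumulating the modulus:
  Start with x ≡ 1 (mod 4).
  Combine with x ≡ 0 (mod 13): since gcd(4, 13) = 1, we get a unique residue mod 52.
    Write x = 1 + 4·t and substitute into x ≡ 0 (mod 13): 4·t ≡ 0 − 1 = -1 (mod 13).
    Reduce coefficients mod 13: 4·t ≡ 12 (mod 13).
    The inverse of 4 mod 13 is 10 (since 4·10 = 40 = 3·13 + 1), so t ≡ 10·12 = 120 ≡ 3 (mod 13).
    Then x = 1 + 4·3 = 13, valid modulo lcm(4, 13) = 52: x ≡ 13 (mod 52).
  Combine with x ≡ 3 (mod 5): since gcd(52, 5) = 1, we get a unique residue mod 260.
    Write x = 13 + 52·t and substitute into x ≡ 3 (mod 5): 52·t ≡ 3 − 13 = -10 (mod 5).
    Reduce coefficients mod 5: 2·t ≡ 0 (mod 5).
    The inverse of 2 mod 5 is 3 (since 2·3 = 6 = 1·5 + 1), so t ≡ 3·0 = 0 ≡ 0 (mod 5).
    Then x = 13 + 52·0 = 13, valid modulo lcm(52, 5) = 260: x ≡ 13 (mod 260).
Verify: 13 mod 4 = 1 ✓, 13 mod 13 = 0 ✓, 13 mod 5 = 3 ✓.

x ≡ 13 (mod 260).


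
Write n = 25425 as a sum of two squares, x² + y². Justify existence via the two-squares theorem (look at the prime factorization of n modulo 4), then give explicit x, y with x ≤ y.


Step 1: Factor n = 25425 = 3^2 · 5^2 · 113.
Step 2: Check the mod-4 condition on each prime factor: 3 ≡ 3 (mod 4), exponent 2 (must be even); 5 ≡ 1 (mod 4), exponent 2; 113 ≡ 1 (mod 4), exponent 1.
All primes ≡ 3 (mod 4) appear to even exponent (or don't appear), so by the two-squares theorem n IS expressible as a sum of two squares.
Step 3: Build a representation. Group n = k² · m with k = 3 and m = 5 · 5 · 113 = 2825 (a product of primes ≡ 1 (mod 4)); a representation of m scales to one of n via (k·x)² + (k·y)² = k²(x² + y²). Each prime p ≡ 1 (mod 4) is itself a sum of two squares; find a² by testing p − a² for a perfect square:
  5: 5 − 1² = 4 = 2² ⇒ 5 = 1² + 2².
  113: 113 − 1² = 112, 113 − 2² = 109, 113 − 3² = 104, 113 − 4² = 97, 113 − 5² = 88, 113 − 6² = 77, 113 − 7² = 64 = 8² ⇒ 113 = 7² + 8².
  Combine using the Brahmagupta–Fibonacci identity (a² + b²)(c² + d²) = (ac − bd)² + (ad + bc)² = (ac + bd)² + (ad − bc)²:
  5 · 5 = 25: from (1² + 2²)(1² + 2²), take (1·1 − 2·2, 1·2 + 2·1) = (1 − 4, 2 + 2) = (-3, 4); dropping signs (only squares matter) gives (3, 4); check 3² + 4² = 9 + 16 = 25 ✓.
  25 · 113 = 2825: from (3² + 4²)(7² + 8²), take (3·7 − 4·8, 3·8 + 4·7) = (21 − 32, 24 + 28) = (-11, 52); dropping signs (only squares matter) gives (11, 52); check 11² + 52² = 121 + 2704 = 2825 ✓.
  Scale by k = 3: (3·11, 3·52) = (33, 156).
Step 4: Order so x ≤ y and verify: 33² + 156² = 1089 + 24336 = 25425 = n. ✓

n = 25425 = 33² + 156² (one valid representation with x ≤ y).


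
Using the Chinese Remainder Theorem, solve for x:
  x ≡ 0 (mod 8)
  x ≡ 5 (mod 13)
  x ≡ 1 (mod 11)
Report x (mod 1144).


Moduli 8, 13, 11 are pairwise coprime; by CRT there is a unique solution modulo M = 8 · 13 · 11 = 1144.
Solve pairwise, accumulating the modulus:
  Start with x ≡ 0 (mod 8).
  Combine with x ≡ 5 (mod 13): since gcd(8, 13) = 1, we get a unique residue mod 104.
    Write x = 0 + 8·t and substitute into x ≡ 5 (mod 13): 8·t ≡ 5 − 0 = 5 (mod 13).
    The inverse of 8 mod 13 is 5 (since 8·5 = 40 = 3·13 + 1), so t ≡ 5·5 = 25 ≡ 12 (mod 13).
    Then x = 0 + 8·12 = 96, valid modulo lcm(8, 13) = 104: x ≡ 96 (mod 104).
  Combine with x ≡ 1 (mod 11): since gcd(104, 11) = 1, we get a unique residue mod 1144.
    Write x = 96 + 104·t and substitute into x ≡ 1 (mod 11): 104·t ≡ 1 − 96 = -95 (mod 11).
    Reduce coefficients mod 11: 5·t ≡ 4 (mod 11).
    The inverse of 5 mod 11 is 9 (since 5·9 = 45 = 4·11 + 1), so t ≡ 9·4 = 36 ≡ 3 (mod 11).
    Then x = 96 + 104·3 = 408, valid modulo lcm(104, 11) = 1144: x ≡ 408 (mod 1144).
Verify: 408 mod 8 = 0 ✓, 408 mod 13 = 5 ✓, 408 mod 11 = 1 ✓.

x ≡ 408 (mod 1144).


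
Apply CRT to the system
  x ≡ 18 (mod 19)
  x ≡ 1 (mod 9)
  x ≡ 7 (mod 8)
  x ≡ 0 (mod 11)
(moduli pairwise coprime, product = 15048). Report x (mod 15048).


Product of moduli M = 19 · 9 · 8 · 11 = 15048.
Merge one congruence at a time:
  Start: x ≡ 18 (mod 19).
  Combine with x ≡ 1 (mod 9); new modulus lcm = 171.
    Write x = 18 + 19·t and substitute into x ≡ 1 (mod 9): 19·t ≡ 1 − 18 = -17 (mod 9).
    Reduce coefficients mod 9: 1·t ≡ 1 (mod 9).
    So t ≡ 1 (mod 9).
    Then x = 18 + 19·1 = 37, valid modulo lcm(19, 9) = 171: x ≡ 37 (mod 171).
  Combine with x ≡ 7 (mod 8); new modulus lcm = 1368.
    Write x = 37 + 171·t and substitute into x ≡ 7 (mod 8): 171·t ≡ 7 − 37 = -30 (mod 8).
    Reduce coefficients mod 8: 3·t ≡ 2 (mod 8).
    The inverse of 3 mod 8 is 3 (since 3·3 = 9 = 1·8 + 1), so t ≡ 3·2 = 6 ≡ 6 (mod 8).
    Then x = 37 + 171·6 = 1063, valid modulo lcm(171, 8) = 1368: x ≡ 1063 (mod 1368).
  Combine with x ≡ 0 (mod 11); new modulus lcm = 15048.
    Write x = 1063 + 1368·t and substitute into x ≡ 0 (mod 11): 1368·t ≡ 0 − 1063 = -1063 (mod 11).
    Reduce coefficients mod 11: 4·t ≡ 4 (mod 11).
    The inverse of 4 mod 11 is 3 (since 4·3 = 12 = 1·11 + 1), so t ≡ 3·4 = 12 ≡ 1 (mod 11).
    Then x = 1063 + 1368·1 = 2431, valid modulo lcm(1368, 11) = 15048: x ≡ 2431 (mod 15048).
Verify against each original: 2431 mod 19 = 18, 2431 mod 9 = 1, 2431 mod 8 = 7, 2431 mod 11 = 0.

x ≡ 2431 (mod 15048).


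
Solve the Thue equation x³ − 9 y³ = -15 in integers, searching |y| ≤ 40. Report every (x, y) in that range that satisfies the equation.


The equation is x³ - 9y³ = -15. For fixed y, x³ = 9·y³ − 15, so a solution requires the RHS to be a perfect cube.
Strategy: iterate y from -40 to 40, compute RHS = 9·y³ − 15, and check whether it is a (positive or negative) perfect cube.
Check small values of y:
  y = 0: RHS = -15 is not a perfect cube.
  y = 1: RHS = -6 is not a perfect cube.
  y = -1: RHS = -24 is not a perfect cube.
  y = 2: RHS = 57 is not a perfect cube.
  y = -2: RHS = -87 is not a perfect cube.
  y = 3: RHS = 228 is not a perfect cube.
  y = -3: RHS = -258 is not a perfect cube.
Continuing the search up to |y| = 40 finds no solutions either.
No (x, y) in the scanned range satisfies the equation.

No integer solutions with |y| ≤ 40.


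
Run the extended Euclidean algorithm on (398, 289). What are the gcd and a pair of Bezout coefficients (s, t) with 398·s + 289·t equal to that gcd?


Euclidean algorithm on (398, 289) — divide until remainder is 0:
  398 = 1 · 289 + 109
  289 = 2 · 109 + 71
  109 = 1 · 71 + 38
  71 = 1 · 38 + 33
  38 = 1 · 33 + 5
  33 = 6 · 5 + 3
  5 = 1 · 3 + 2
  3 = 1 · 2 + 1
  2 = 2 · 1 + 0
gcd(398, 289) = 1.
Track Bezout coefficients alongside the remainders: start with r₀ = 398 = a·1 + b·0 (s = 1, t = 0) and r₁ = 289 = a·0 + b·1 (s = 0, t = 1); each new remainder r_{k+1} = r_{k-1} − q_k·r_k inherits s_{k+1} = s_{k-1} − q_k·s_k, t_{k+1} = t_{k-1} − q_k·t_k, so r_k = a·s_k + b·t_k at every step:
  q = 1: r = 109, s = 1 − 1·0 = 1, t = 0 − 1·1 = -1  (check: 398·1 + 289·(-1) = 109)
  q = 2: r = 71, s = 0 − 2·1 = -2, t = 1 − 2·(-1) = 3  (check: 398·(-2) + 289·3 = 71)
  q = 1: r = 38, s = 1 − 1·(-2) = 3, t = -1 − 1·3 = -4  (check: 398·3 + 289·(-4) = 38)
  q = 1: r = 33, s = -2 − 1·3 = -5, t = 3 − 1·(-4) = 7  (check: 398·(-5) + 289·7 = 33)
  q = 1: r = 5, s = 3 − 1·(-5) = 8, t = -4 − 1·7 = -11  (check: 398·8 + 289·(-11) = 5)
  q = 6: r = 3, s = -5 − 6·8 = -53, t = 7 − 6·(-11) = 73  (check: 398·(-53) + 289·73 = 3)
  q = 1: r = 2, s = 8 − 1·(-53) = 61, t = -11 − 1·73 = -84  (check: 398·61 + 289·(-84) = 2)
  q = 1: r = 1, s = -53 − 1·61 = -114, t = 73 − 1·(-84) = 157  (check: 398·(-114) + 289·157 = 1)
The row with r = 1 (the gcd) gives the Bezout coefficients s = -114, t = 157.
Result: 398 · (-114) + 289 · (157) = 1.

gcd(398, 289) = 1; s = -114, t = 157 (check: 398·(-114) + 289·157 = 1).


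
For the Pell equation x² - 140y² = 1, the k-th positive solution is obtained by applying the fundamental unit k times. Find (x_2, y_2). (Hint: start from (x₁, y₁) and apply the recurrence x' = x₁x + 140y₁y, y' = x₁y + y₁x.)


Step 1: Find the fundamental solution (x₁, y₁) of x² - 140y² = 1.
  Expand √140 as a continued fraction. a₀ = ⌊√140⌋ = 11; iterate m_{k+1} = d_k·a_k − m_k, d_{k+1} = (140 − m_{k+1}²)/d_k, a_{k+1} = ⌊(a₀ + m_{k+1})/d_{k+1}⌋ (starting m₀ = 0, d₀ = 1), with convergents p_k = a_k·p_{k-1} + p_{k-2}, q_k = a_k·q_{k-1} + q_{k-2} (p₋₁ = 1, q₋₁ = 0):
  k = 0: a₀ = 11; p₀/q₀ = 11/1; p₀² − 140·q₀² = 121 − 140 = -19.
  k = 1: m = 11, d = 19, a = ⌊(11 + 11)/19⌋ = 1; p/q = (1·11 + 1)/(1·1 + 0) = 12/1; p² − 140·q² = 144 − 140 = 4.
  k = 2: m = 8, d = 4, a = ⌊(11 + 8)/4⌋ = 4; p/q = (4·12 + 11)/(4·1 + 1) = 59/5; p² − 140·q² = 3481 − 3500 = -19.
  k = 3: m = 8, d = 19, a = ⌊(11 + 8)/19⌋ = 1; p/q = (1·59 + 12)/(1·5 + 1) = 71/6; p² − 140·q² = 5041 − 5040 = 1.
  The first convergent with p² − 140·q² = 1 gives the fundamental solution (x₁, y₁) = (71, 6).
Step 2: Apply the recurrence (x_{n+1}, y_{n+1}) = (x₁x_n + 140y₁y_n, x₁y_n + y₁x_n) repeatedly.
  From (x_1, y_1) = (71, 6): x_2 = 71·71 + 140·6·6 = 10081; y_2 = 71·6 + 6·71 = 852.
Step 3: Verify x_2² - 140·y_2² = 101626561 - 101626560 = 1 (should be 1). ✓

(x_1, y_1) = (71, 6); (x_2, y_2) = (10081, 852).


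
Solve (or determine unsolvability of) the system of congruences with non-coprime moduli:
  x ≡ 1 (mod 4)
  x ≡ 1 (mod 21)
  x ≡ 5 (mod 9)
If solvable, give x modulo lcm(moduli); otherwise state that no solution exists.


Moduli 4, 21, 9 are not pairwise coprime, so CRT works modulo lcm(m_i) when all pairwise compatibility conditions hold.
Pairwise compatibility: gcd(m_i, m_j) must divide a_i - a_j for every pair.
Merge one congruence at a time:
  Start: x ≡ 1 (mod 4).
  Combine with x ≡ 1 (mod 21): gcd(4, 21) = 1; 1 - 1 = 0, which IS divisible by 1, so compatible.
    Write x = 1 + 4·t and substitute into x ≡ 1 (mod 21): 4·t ≡ 1 − 1 = 0 (mod 21).
    The inverse of 4 mod 21 is 16 (since 4·16 = 64 = 3·21 + 1), so t ≡ 16·0 = 0 ≡ 0 (mod 21).
    Then x = 1 + 4·0 = 1, valid modulo lcm(4, 21) = 84: x ≡ 1 (mod 84).
  Combine with x ≡ 5 (mod 9): gcd(84, 9) = 3, and 5 - 1 = 4 is NOT divisible by 3.
    ⇒ system is inconsistent (no integer solution).

No solution (the system is inconsistent).


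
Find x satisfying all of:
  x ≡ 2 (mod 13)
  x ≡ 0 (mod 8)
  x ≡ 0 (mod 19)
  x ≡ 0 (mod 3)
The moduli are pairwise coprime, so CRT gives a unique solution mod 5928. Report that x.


Product of moduli M = 13 · 8 · 19 · 3 = 5928.
Merge one congruence at a time:
  Start: x ≡ 2 (mod 13).
  Combine with x ≡ 0 (mod 8); new modulus lcm = 104.
    Write x = 2 + 13·t and substitute into x ≡ 0 (mod 8): 13·t ≡ 0 − 2 = -2 (mod 8).
    Reduce coefficients mod 8: 5·t ≡ 6 (mod 8).
    The inverse of 5 mod 8 is 5 (since 5·5 = 25 = 3·8 + 1), so t ≡ 5·6 = 30 ≡ 6 (mod 8).
    Then x = 2 + 13·6 = 80, valid modulo lcm(13, 8) = 104: x ≡ 80 (mod 104).
  Combine with x ≡ 0 (mod 19); new modulus lcm = 1976.
    Write x = 80 + 104·t and substitute into x ≡ 0 (mod 19): 104·t ≡ 0 − 80 = -80 (mod 19).
    Reduce coefficients mod 19: 9·t ≡ 15 (mod 19).
    The inverse of 9 mod 19 is 17 (since 9·17 = 153 = 8·19 + 1), so t ≡ 17·15 = 255 ≡ 8 (mod 19).
    Then x = 80 + 104·8 = 912, valid modulo lcm(104, 19) = 1976: x ≡ 912 (mod 1976).
  Combine with x ≡ 0 (mod 3); new modulus lcm = 5928.
    Write x = 912 + 1976·t and substitute into x ≡ 0 (mod 3): 1976·t ≡ 0 − 912 = -912 (mod 3).
    Reduce coefficients mod 3: 2·t ≡ 0 (mod 3).
    The inverse of 2 mod 3 is 2 (since 2·2 = 4 = 1·3 + 1), so t ≡ 2·0 = 0 ≡ 0 (mod 3).
    Then x = 912 + 1976·0 = 912, valid modulo lcm(1976, 3) = 5928: x ≡ 912 (mod 5928).
Verify against each original: 912 mod 13 = 2, 912 mod 8 = 0, 912 mod 19 = 0, 912 mod 3 = 0.

x ≡ 912 (mod 5928).


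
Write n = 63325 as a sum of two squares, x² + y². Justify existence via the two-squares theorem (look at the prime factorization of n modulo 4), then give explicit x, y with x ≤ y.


Step 1: Factor n = 63325 = 5^2 · 17 · 149.
Step 2: Check the mod-4 condition on each prime factor: 5 ≡ 1 (mod 4), exponent 2; 17 ≡ 1 (mod 4), exponent 1; 149 ≡ 1 (mod 4), exponent 1.
All primes ≡ 3 (mod 4) appear to even exponent (or don't appear), so by the two-squares theorem n IS expressible as a sum of two squares.
Step 3: Build a representation. Group n = k² · m with k = 5 and m = 17 · 149 = 2533 (a product of primes ≡ 1 (mod 4)); a representation of m scales to one of n via (k·x)² + (k·y)² = k²(x² + y²). Each prime p ≡ 1 (mod 4) is itself a sum of two squares; find a² by testing p − a² for a perfect square:
  17: 17 − 1² = 16 = 4² ⇒ 17 = 1² + 4².
  149: 149 − 1² = 148, 149 − 2² = 145, 149 − 3² = 140, 149 − 4² = 133, 149 − 5² = 124, 149 − 6² = 113, 149 − 7² = 100 = 10² ⇒ 149 = 7² + 10².
  Combine using the Brahmagupta–Fibonacci identity (a² + b²)(c² + d²) = (ac − bd)² + (ad + bc)² = (ac + bd)² + (ad − bc)²:
  17 · 149 = 2533: from (1² + 4²)(7² + 10²), take (1·7 − 4·10, 1·10 + 4·7) = (7 − 40, 10 + 28) = (-33, 38); dropping signs (only squares matter) gives (33, 38); check 33² + 38² = 1089 + 1444 = 2533 ✓.
  Scale by k = 5: (5·33, 5·38) = (165, 190).
Step 4: Order so x ≤ y and verify: 165² + 190² = 27225 + 36100 = 63325 = n. ✓

n = 63325 = 165² + 190² (one valid representation with x ≤ y).


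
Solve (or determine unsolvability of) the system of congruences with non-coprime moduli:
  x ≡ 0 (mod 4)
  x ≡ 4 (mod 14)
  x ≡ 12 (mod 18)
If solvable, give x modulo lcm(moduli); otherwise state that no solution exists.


Moduli 4, 14, 18 are not pairwise coprime, so CRT works modulo lcm(m_i) when all pairwise compatibility conditions hold.
Pairwise compatibility: gcd(m_i, m_j) must divide a_i - a_j for every pair.
Merge one congruence at a time:
  Start: x ≡ 0 (mod 4).
  Combine with x ≡ 4 (mod 14): gcd(4, 14) = 2; 4 - 0 = 4, which IS divisible by 2, so compatible.
    Write x = 0 + 4·t and substitute into x ≡ 4 (mod 14): 4·t ≡ 4 − 0 = 4 (mod 14).
    Divide the congruence (and modulus) by g = 2: 2·t ≡ 2 (mod 7).
    The inverse of 2 mod 7 is 4 (since 2·4 = 8 = 1·7 + 1), so t ≡ 4·2 = 8 ≡ 1 (mod 7).
    Then x = 0 + 4·1 = 4, valid modulo lcm(4, 14) = 28: x ≡ 4 (mod 28).
  Combine with x ≡ 12 (mod 18): gcd(28, 18) = 2; 12 - 4 = 8, which IS divisible by 2, so compatible.
    Write x = 4 + 28·t and substitute into x ≡ 12 (mod 18): 28·t ≡ 12 − 4 = 8 (mod 18).
    Divide the congruence (and modulus) by g = 2: 14·t ≡ 4 (mod 9).
    Reduce coefficients mod 9: 5·t ≡ 4 (mod 9).
    The inverse of 5 mod 9 is 2 (since 5·2 = 10 = 1·9 + 1), so t ≡ 2·4 = 8 ≡ 8 (mod 9).
    Then x = 4 + 28·8 = 228, valid modulo lcm(28, 18) = 252: x ≡ 228 (mod 252).
Verify: 228 mod 4 = 0, 228 mod 14 = 4, 228 mod 18 = 12.

x ≡ 228 (mod 252).


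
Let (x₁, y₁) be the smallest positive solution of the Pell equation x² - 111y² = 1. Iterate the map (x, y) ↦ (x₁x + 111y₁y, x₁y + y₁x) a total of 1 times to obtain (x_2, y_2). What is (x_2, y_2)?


Step 1: Find the fundamental solution (x₁, y₁) of x² - 111y² = 1.
  Expand √111 as a continued fraction. a₀ = ⌊√111⌋ = 10; iterate m_{k+1} = d_k·a_k − m_k, d_{k+1} = (111 − m_{k+1}²)/d_k, a_{k+1} = ⌊(a₀ + m_{k+1})/d_{k+1}⌋ (starting m₀ = 0, d₀ = 1), with convergents p_k = a_k·p_{k-1} + p_{k-2}, q_k = a_k·q_{k-1} + q_{k-2} (p₋₁ = 1, q₋₁ = 0):
  k = 0: a₀ = 10; p₀/q₀ = 10/1; p₀² − 111·q₀² = 100 − 111 = -11.
  k = 1: m = 10, d = 11, a = ⌊(10 + 10)/11⌋ = 1; p/q = (1·10 + 1)/(1·1 + 0) = 11/1; p² − 111·q² = 121 − 111 = 10.
  k = 2: m = 1, d = 10, a = ⌊(10 + 1)/10⌋ = 1; p/q = (1·11 + 10)/(1·1 + 1) = 21/2; p² − 111·q² = 441 − 444 = -3.
  k = 3: m = 9, d = 3, a = ⌊(10 + 9)/3⌋ = 6; p/q = (6·21 + 11)/(6·2 + 1) = 137/13; p² − 111·q² = 18769 − 18759 = 10.
  k = 4: m = 9, d = 10, a = ⌊(10 + 9)/10⌋ = 1; p/q = (1·137 + 21)/(1·13 + 2) = 158/15; p² − 111·q² = 24964 − 24975 = -11.
  k = 5: m = 1, d = 11, a = ⌊(10 + 1)/11⌋ = 1; p/q = (1·158 + 137)/(1·15 + 13) = 295/28; p² − 111·q² = 87025 − 87024 = 1.
  The first convergent with p² − 111·q² = 1 gives the fundamental solution (x₁, y₁) = (295, 28).
Step 2: Apply the recurrence (x_{n+1}, y_{n+1}) = (x₁x_n + 111y₁y_n, x₁y_n + y₁x_n) repeatedly.
  From (x_1, y_1) = (295, 28): x_2 = 295·295 + 111·28·28 = 174049; y_2 = 295·28 + 28·295 = 16520.
Step 3: Verify x_2² - 111·y_2² = 30293054401 - 30293054400 = 1 (should be 1). ✓

(x_1, y_1) = (295, 28); (x_2, y_2) = (174049, 16520).


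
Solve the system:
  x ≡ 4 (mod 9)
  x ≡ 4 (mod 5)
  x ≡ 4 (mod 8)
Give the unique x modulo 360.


Moduli 9, 5, 8 are pairwise coprime; by CRT there is a unique solution modulo M = 9 · 5 · 8 = 360.
Solve pairwise, accumulating the modulus:
  Start with x ≡ 4 (mod 9).
  Combine with x ≡ 4 (mod 5): since gcd(9, 5) = 1, we get a unique residue mod 45.
    Write x = 4 + 9·t and substitute into x ≡ 4 (mod 5): 9·t ≡ 4 − 4 = 0 (mod 5).
    Reduce coefficients mod 5: 4·t ≡ 0 (mod 5).
    The inverse of 4 mod 5 is 4 (since 4·4 = 16 = 3·5 + 1), so t ≡ 4·0 = 0 ≡ 0 (mod 5).
    Then x = 4 + 9·0 = 4, valid modulo lcm(9, 5) = 45: x ≡ 4 (mod 45).
  Combine with x ≡ 4 (mod 8): since gcd(45, 8) = 1, we get a unique residue mod 360.
    Write x = 4 + 45·t and substitute into x ≡ 4 (mod 8): 45·t ≡ 4 − 4 = 0 (mod 8).
    Reduce coefficients mod 8: 5·t ≡ 0 (mod 8).
    The inverse of 5 mod 8 is 5 (since 5·5 = 25 = 3·8 + 1), so t ≡ 5·0 = 0 ≡ 0 (mod 8).
    Then x = 4 + 45·0 = 4, valid modulo lcm(45, 8) = 360: x ≡ 4 (mod 360).
Verify: 4 mod 9 = 4 ✓, 4 mod 5 = 4 ✓, 4 mod 8 = 4 ✓.

x ≡ 4 (mod 360).


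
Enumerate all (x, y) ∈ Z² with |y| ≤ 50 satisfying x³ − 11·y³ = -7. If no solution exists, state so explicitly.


The equation is x³ - 11y³ = -7. For fixed y, x³ = 11·y³ − 7, so a solution requires the RHS to be a perfect cube.
Strategy: iterate y from -50 to 50, compute RHS = 11·y³ − 7, and check whether it is a (positive or negative) perfect cube.
Check small values of y:
  y = 0: RHS = -7 is not a perfect cube.
  y = 1: RHS = 4 is not a perfect cube.
  y = -1: RHS = -18 is not a perfect cube.
  y = 2: RHS = 81 is not a perfect cube.
  y = -2: RHS = -95 is not a perfect cube.
  y = 3: RHS = 290 is not a perfect cube.
  y = -3: RHS = -304 is not a perfect cube.
Continuing the search up to |y| = 50 finds no solutions either.
No (x, y) in the scanned range satisfies the equation.

No integer solutions with |y| ≤ 50.


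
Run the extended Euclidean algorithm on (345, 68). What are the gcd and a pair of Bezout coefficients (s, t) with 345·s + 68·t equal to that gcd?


Euclidean algorithm on (345, 68) — divide until remainder is 0:
  345 = 5 · 68 + 5
  68 = 13 · 5 + 3
  5 = 1 · 3 + 2
  3 = 1 · 2 + 1
  2 = 2 · 1 + 0
gcd(345, 68) = 1.
Track Bezout coefficients alongside the remainders: start with r₀ = 345 = a·1 + b·0 (s = 1, t = 0) and r₁ = 68 = a·0 + b·1 (s = 0, t = 1); each new remainder r_{k+1} = r_{k-1} − q_k·r_k inherits s_{k+1} = s_{k-1} − q_k·s_k, t_{k+1} = t_{k-1} − q_k·t_k, so r_k = a·s_k + b·t_k at every step:
  q = 5: r = 5, s = 1 − 5·0 = 1, t = 0 − 5·1 = -5  (check: 345·1 + 68·(-5) = 5)
  q = 13: r = 3, s = 0 − 13·1 = -13, t = 1 − 13·(-5) = 66  (check: 345·(-13) + 68·66 = 3)
  q = 1: r = 2, s = 1 − 1·(-13) = 14, t = -5 − 1·66 = -71  (check: 345·14 + 68·(-71) = 2)
  q = 1: r = 1, s = -13 − 1·14 = -27, t = 66 − 1·(-71) = 137  (check: 345·(-27) + 68·137 = 1)
The row with r = 1 (the gcd) gives the Bezout coefficients s = -27, t = 137.
Result: 345 · (-27) + 68 · (137) = 1.

gcd(345, 68) = 1; s = -27, t = 137 (check: 345·(-27) + 68·137 = 1).


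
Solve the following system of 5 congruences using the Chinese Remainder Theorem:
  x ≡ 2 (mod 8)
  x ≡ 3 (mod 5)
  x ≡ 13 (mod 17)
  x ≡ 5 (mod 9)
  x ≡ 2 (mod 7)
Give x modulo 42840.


Product of moduli M = 8 · 5 · 17 · 9 · 7 = 42840.
Merge one congruence at a time:
  Start: x ≡ 2 (mod 8).
  Combine with x ≡ 3 (mod 5); new modulus lcm = 40.
    Write x = 2 + 8·t and substitute into x ≡ 3 (mod 5): 8·t ≡ 3 − 2 = 1 (mod 5).
    Reduce coefficients mod 5: 3·t ≡ 1 (mod 5).
    The inverse of 3 mod 5 is 2 (since 3·2 = 6 = 1·5 + 1), so t ≡ 2·1 = 2 ≡ 2 (mod 5).
    Then x = 2 + 8·2 = 18, valid modulo lcm(8, 5) = 40: x ≡ 18 (mod 40).
  Combine with x ≡ 13 (mod 17); new modulus lcm = 680.
    Write x = 18 + 40·t and substitute into x ≡ 13 (mod 17): 40·t ≡ 13 − 18 = -5 (mod 17).
    Reduce coefficients mod 17: 6·t ≡ 12 (mod 17).
    The inverse of 6 mod 17 is 3 (since 6·3 = 18 = 1·17 + 1), so t ≡ 3·12 = 36 ≡ 2 (mod 17).
    Then x = 18 + 40·2 = 98, valid modulo lcm(40, 17) = 680: x ≡ 98 (mod 680).
  Combine with x ≡ 5 (mod 9); new modulus lcm = 6120.
    Write x = 98 + 680·t and substitute into x ≡ 5 (mod 9): 680·t ≡ 5 − 98 = -93 (mod 9).
    Reduce coefficients mod 9: 5·t ≡ 6 (mod 9).
    The inverse of 5 mod 9 is 2 (since 5·2 = 10 = 1·9 + 1), so t ≡ 2·6 = 12 ≡ 3 (mod 9).
    Then x = 98 + 680·3 = 2138, valid modulo lcm(680, 9) = 6120: x ≡ 2138 (mod 6120).
  Combine with x ≡ 2 (mod 7); new modulus lcm = 42840.
    Write x = 2138 + 6120·t and substitute into x ≡ 2 (mod 7): 6120·t ≡ 2 − 2138 = -2136 (mod 7).
    Reduce coefficients mod 7: 2·t ≡ 6 (mod 7).
    The inverse of 2 mod 7 is 4 (since 2·4 = 8 = 1·7 + 1), so t ≡ 4·6 = 24 ≡ 3 (mod 7).
    Then x = 2138 + 6120·3 = 20498, valid modulo lcm(6120, 7) = 42840: x ≡ 20498 (mod 42840).
Verify against each original: 20498 mod 8 = 2, 20498 mod 5 = 3, 20498 mod 17 = 13, 20498 mod 9 = 5, 20498 mod 7 = 2.

x ≡ 20498 (mod 42840).


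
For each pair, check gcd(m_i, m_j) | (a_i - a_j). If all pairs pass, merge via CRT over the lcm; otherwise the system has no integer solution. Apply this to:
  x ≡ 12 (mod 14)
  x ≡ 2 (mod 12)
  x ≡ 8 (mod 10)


Moduli 14, 12, 10 are not pairwise coprime, so CRT works modulo lcm(m_i) when all pairwise compatibility conditions hold.
Pairwise compatibility: gcd(m_i, m_j) must divide a_i - a_j for every pair.
Merge one congruence at a time:
  Start: x ≡ 12 (mod 14).
  Combine with x ≡ 2 (mod 12): gcd(14, 12) = 2; 2 - 12 = -10, which IS divisible by 2, so compatible.
    Write x = 12 + 14·t and substitute into x ≡ 2 (mod 12): 14·t ≡ 2 − 12 = -10 (mod 12).
    Divide the congruence (and modulus) by g = 2: 7·t ≡ -5 (mod 6).
    Reduce coefficients mod 6: 1·t ≡ 1 (mod 6).
    So t ≡ 1 (mod 6).
    Then x = 12 + 14·1 = 26, valid modulo lcm(14, 12) = 84: x ≡ 26 (mod 84).
  Combine with x ≡ 8 (mod 10): gcd(84, 10) = 2; 8 - 26 = -18, which IS divisible by 2, so compatible.
    Write x = 26 + 84·t and substitute into x ≡ 8 (mod 10): 84·t ≡ 8 − 26 = -18 (mod 10).
    Divide the congruence (and modulus) by g = 2: 42·t ≡ -9 (mod 5).
    Reduce coefficients mod 5: 2·t ≡ 1 (mod 5).
    The inverse of 2 mod 5 is 3 (since 2·3 = 6 = 1·5 + 1), so t ≡ 3·1 = 3 ≡ 3 (mod 5).
    Then x = 26 + 84·3 = 278, valid modulo lcm(84, 10) = 420: x ≡ 278 (mod 420).
Verify: 278 mod 14 = 12, 278 mod 12 = 2, 278 mod 10 = 8.

x ≡ 278 (mod 420).


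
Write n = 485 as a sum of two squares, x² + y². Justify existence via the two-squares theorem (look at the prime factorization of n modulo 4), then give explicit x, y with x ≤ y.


Step 1: Factor n = 485 = 5 · 97.
Step 2: Check the mod-4 condition on each prime factor: 5 ≡ 1 (mod 4), exponent 1; 97 ≡ 1 (mod 4), exponent 1.
All primes ≡ 3 (mod 4) appear to even exponent (or don't appear), so by the two-squares theorem n IS expressible as a sum of two squares.
Step 3: Build a representation. Here n = 5 · 97 is a product of primes ≡ 1 (mod 4). Each prime p ≡ 1 (mod 4) is itself a sum of two squares; find a² by testing p − a² for a perfect square:
  5: 5 − 1² = 4 = 2² ⇒ 5 = 1² + 2².
  97: 97 − 1² = 96, 97 − 2² = 93, 97 − 3² = 88, 97 − 4² = 81 = 9² ⇒ 97 = 4² + 9².
  Combine using the Brahmagupta–Fibonacci identity (a² + b²)(c² + d²) = (ac − bd)² + (ad + bc)² = (ac + bd)² + (ad − bc)²:
  5 · 97 = 485: from (1² + 2²)(4² + 9²), take (1·4 − 2·9, 1·9 + 2·4) = (4 − 18, 9 + 8) = (-14, 17); dropping signs (only squares matter) gives (14, 17); check 14² + 17² = 196 + 289 = 485 ✓.
Step 4: Order so x ≤ y and verify: 14² + 17² = 196 + 289 = 485 = n. ✓

n = 485 = 14² + 17² (one valid representation with x ≤ y).


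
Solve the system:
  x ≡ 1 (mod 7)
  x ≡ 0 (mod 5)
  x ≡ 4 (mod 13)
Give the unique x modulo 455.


Moduli 7, 5, 13 are pairwise coprime; by CRT there is a unique solution modulo M = 7 · 5 · 13 = 455.
Solve pairwise, accumulating the modulus:
  Start with x ≡ 1 (mod 7).
  Combine with x ≡ 0 (mod 5): since gcd(7, 5) = 1, we get a unique residue mod 35.
    Write x = 1 + 7·t and substitute into x ≡ 0 (mod 5): 7·t ≡ 0 − 1 = -1 (mod 5).
    Reduce coefficients mod 5: 2·t ≡ 4 (mod 5).
    The inverse of 2 mod 5 is 3 (since 2·3 = 6 = 1·5 + 1), so t ≡ 3·4 = 12 ≡ 2 (mod 5).
    Then x = 1 + 7·2 = 15, valid modulo lcm(7, 5) = 35: x ≡ 15 (mod 35).
  Combine with x ≡ 4 (mod 13): since gcd(35, 13) = 1, we get a unique residue mod 455.
    Write x = 15 + 35·t and substitute into x ≡ 4 (mod 13): 35·t ≡ 4 − 15 = -11 (mod 13).
    Reduce coefficients mod 13: 9·t ≡ 2 (mod 13).
    The inverse of 9 mod 13 is 3 (since 9·3 = 27 = 2·13 + 1), so t ≡ 3·2 = 6 ≡ 6 (mod 13).
    Then x = 15 + 35·6 = 225, valid modulo lcm(35, 13) = 455: x ≡ 225 (mod 455).
Verify: 225 mod 7 = 1 ✓, 225 mod 5 = 0 ✓, 225 mod 13 = 4 ✓.

x ≡ 225 (mod 455).


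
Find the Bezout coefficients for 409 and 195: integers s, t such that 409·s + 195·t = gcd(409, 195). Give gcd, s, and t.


Euclidean algorithm on (409, 195) — divide until remainder is 0:
  409 = 2 · 195 + 19
  195 = 10 · 19 + 5
  19 = 3 · 5 + 4
  5 = 1 · 4 + 1
  4 = 4 · 1 + 0
gcd(409, 195) = 1.
Track Bezout coefficients alongside the remainders: start with r₀ = 409 = a·1 + b·0 (s = 1, t = 0) and r₁ = 195 = a·0 + b·1 (s = 0, t = 1); each new remainder r_{k+1} = r_{k-1} − q_k·r_k inherits s_{k+1} = s_{k-1} − q_k·s_k, t_{k+1} = t_{k-1} − q_k·t_k, so r_k = a·s_k + b·t_k at every step:
  q = 2: r = 19, s = 1 − 2·0 = 1, t = 0 − 2·1 = -2  (check: 409·1 + 195·(-2) = 19)
  q = 10: r = 5, s = 0 − 10·1 = -10, t = 1 − 10·(-2) = 21  (check: 409·(-10) + 195·21 = 5)
  q = 3: r = 4, s = 1 − 3·(-10) = 31, t = -2 − 3·21 = -65  (check: 409·31 + 195·(-65) = 4)
  q = 1: r = 1, s = -10 − 1·31 = -41, t = 21 − 1·(-65) = 86  (check: 409·(-41) + 195·86 = 1)
The row with r = 1 (the gcd) gives the Bezout coefficients s = -41, t = 86.
Result: 409 · (-41) + 195 · (86) = 1.

gcd(409, 195) = 1; s = -41, t = 86 (check: 409·(-41) + 195·86 = 1).


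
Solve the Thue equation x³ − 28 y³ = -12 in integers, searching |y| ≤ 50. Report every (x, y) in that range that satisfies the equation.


The equation is x³ - 28y³ = -12. For fixed y, x³ = 28·y³ − 12, so a solution requires the RHS to be a perfect cube.
Strategy: iterate y from -50 to 50, compute RHS = 28·y³ − 12, and check whether it is a (positive or negative) perfect cube.
Check small values of y:
  y = 0: RHS = -12 is not a perfect cube.
  y = 1: RHS = 16 is not a perfect cube.
  y = -1: RHS = -40 is not a perfect cube.
  y = 2: RHS = 212 is not a perfect cube.
  y = -2: RHS = -236 is not a perfect cube.
  y = 3: RHS = 744 is not a perfect cube.
  y = -3: RHS = -768 is not a perfect cube.
Continuing the search up to |y| = 50 finds no solutions either.
No (x, y) in the scanned range satisfies the equation.

No integer solutions with |y| ≤ 50.


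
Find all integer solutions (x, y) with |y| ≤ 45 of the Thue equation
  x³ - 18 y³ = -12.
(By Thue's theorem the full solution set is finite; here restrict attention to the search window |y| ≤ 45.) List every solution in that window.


The equation is x³ - 18y³ = -12. For fixed y, x³ = 18·y³ − 12, so a solution requires the RHS to be a perfect cube.
Strategy: iterate y from -45 to 45, compute RHS = 18·y³ − 12, and check whether it is a (positive or negative) perfect cube.
Check small values of y:
  y = 0: RHS = -12 is not a perfect cube.
  y = 1: RHS = 6 is not a perfect cube.
  y = -1: RHS = -30 is not a perfect cube.
  y = 2: RHS = 132 is not a perfect cube.
  y = -2: RHS = -156 is not a perfect cube.
  y = 3: RHS = 474 is not a perfect cube.
  y = -3: RHS = -498 is not a perfect cube.
Continuing the search up to |y| = 45 finds no solutions either.
No (x, y) in the scanned range satisfies the equation.

No integer solutions with |y| ≤ 45.
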